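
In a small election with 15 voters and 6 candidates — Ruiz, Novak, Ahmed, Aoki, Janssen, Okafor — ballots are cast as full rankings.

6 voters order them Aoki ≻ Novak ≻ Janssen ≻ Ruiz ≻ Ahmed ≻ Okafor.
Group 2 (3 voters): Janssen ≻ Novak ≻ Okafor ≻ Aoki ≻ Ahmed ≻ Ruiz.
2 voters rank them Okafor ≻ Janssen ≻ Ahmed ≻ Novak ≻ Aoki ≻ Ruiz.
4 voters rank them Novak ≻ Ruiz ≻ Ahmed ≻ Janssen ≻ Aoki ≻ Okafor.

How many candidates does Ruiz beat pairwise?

Ruiz against each rival (15 voters):
Ruiz vs Novak: 0 to 15, Novak.
Ruiz vs Ahmed: Ruiz, 10–5.
Ruiz vs Aoki: Aoki wins 11–4.
Ruiz–Janssen: Janssen 11–4.
Ruiz–Okafor: Ruiz 10–5.
Ruiz beats Ahmed, Okafor; loses to Novak, Aoki, Janssen — 2 pairwise wins.

2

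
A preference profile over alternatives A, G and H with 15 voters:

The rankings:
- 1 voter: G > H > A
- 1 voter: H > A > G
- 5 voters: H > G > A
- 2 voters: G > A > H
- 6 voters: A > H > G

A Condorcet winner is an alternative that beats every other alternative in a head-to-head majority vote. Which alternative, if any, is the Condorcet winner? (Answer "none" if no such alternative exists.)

Pairwise majorities:
A vs G: G wins 8–7.
A–H: A 8–7.
G vs H: H, 12–3.
No alternative is unbeaten: A loses to G; G loses to H; H loses to A. In particular A → H → G → A is a majority cycle — no Condorcet winner exists.

none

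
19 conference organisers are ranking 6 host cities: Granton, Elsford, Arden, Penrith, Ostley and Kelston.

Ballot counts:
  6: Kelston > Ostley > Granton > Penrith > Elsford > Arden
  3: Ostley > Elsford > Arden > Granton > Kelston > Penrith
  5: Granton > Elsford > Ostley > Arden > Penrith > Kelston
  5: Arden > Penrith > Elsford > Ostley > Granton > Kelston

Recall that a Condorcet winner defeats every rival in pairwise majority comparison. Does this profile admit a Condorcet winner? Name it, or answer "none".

none

Check each pair by majority over 19 ballots:
Granton vs Elsford: Granton wins 11–8.
Granton vs Arden: Granton, 11–8.
Granton–Penrith: Granton 14–5.
Granton vs Ostley: Granton is ranked higher on 5 ballots, Ostley on 14. Ostley wins 14–5.
Granton–Kelston: Granton 13–6.
Elsford vs Arden: Elsford wins 14–5.
Elsford vs Penrith: Penrith, 11–8.
Elsford vs Ostley: Elsford is ranked higher on 5+5 = 10 ballots, Ostley on 9. Elsford wins 10–9.
Elsford vs Kelston: Elsford, 13–6.
Arden–Penrith: Arden 13–6.
Arden vs Ostley: 5 for Arden, 14 for Ostley — Ostley by 14–5.
Arden vs Kelston: Arden is ranked higher on 3+5+5 = 13 ballots, Kelston on 6. Arden wins 13–6.
Penrith vs Ostley: Ostley wins 14–5.
Penrith vs Kelston: 5+5 = 10 for Penrith, 9 for Kelston — Penrith by 10–9.
Ostley vs Kelston: 13 to 6, Ostley.
Each city drops at least one matchup (Granton loses to Ostley; Elsford loses to Granton; Arden loses to Granton; Penrith loses to Granton; Ostley loses to Elsford; Kelston loses to Granton); the cycle Granton > Elsford > Ostley > Granton rules out a Condorcet winner.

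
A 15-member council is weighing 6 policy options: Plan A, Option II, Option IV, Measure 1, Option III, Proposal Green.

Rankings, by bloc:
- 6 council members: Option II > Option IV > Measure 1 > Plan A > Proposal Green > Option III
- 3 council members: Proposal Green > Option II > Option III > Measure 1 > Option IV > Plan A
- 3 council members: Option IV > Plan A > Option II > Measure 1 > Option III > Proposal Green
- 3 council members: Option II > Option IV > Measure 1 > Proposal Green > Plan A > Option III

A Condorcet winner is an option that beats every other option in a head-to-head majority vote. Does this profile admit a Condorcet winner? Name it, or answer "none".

Option II

Check each pair by majority over 15 ballots:
Plan A vs Option II: 3 for Plan A, 12 for Option II — Option II by 12–3.
Plan A vs Option IV: 0 to 15, Option IV.
Plan A vs Measure 1: 3 for Plan A, 12 for Measure 1 — Measure 1 by 12–3.
Plan A vs Option III: Plan A is ranked higher on 6+3+3 = 12 ballots, Option III on 3. Plan A wins 12–3.
Plan A vs Proposal Green: Plan A is ranked higher on 6+3 = 9 ballots, Proposal Green on 6. Plan A wins 9–6.
Option II vs Option IV: Option II preferred on 6+3+3 = 12 ballots; Option II wins 12–3.
Option II vs Measure 1: 6+3+3+3 = 15 for Option II, 0 for Measure 1 — Option II by 15–0.
Option II vs Option III: Option II preferred on 6+3+3+3 = 15 ballots; Option II wins 15–0.
Option II vs Proposal Green: Option II preferred on 6+3+3 = 12 ballots; Option II wins 12–3.
Option IV vs Measure 1: Option IV preferred on 6+3+3 = 12 ballots; Option IV wins 12–3.
Option IV vs Option III: 12 to 3, Option IV.
Option IV vs Proposal Green: Option IV preferred on 6+3+3 = 12 ballots; Option IV wins 12–3.
Measure 1 vs Option III: Measure 1 preferred on 6+3+3 = 12 ballots; Measure 1 wins 12–3.
Measure 1 vs Proposal Green: 12 to 3, Measure 1.
Option III vs Proposal Green: Option III is ranked higher on 3 ballots, Proposal Green on 12. Proposal Green wins 12–3.
Option II defeats every rival head-to-head and is the Condorcet winner.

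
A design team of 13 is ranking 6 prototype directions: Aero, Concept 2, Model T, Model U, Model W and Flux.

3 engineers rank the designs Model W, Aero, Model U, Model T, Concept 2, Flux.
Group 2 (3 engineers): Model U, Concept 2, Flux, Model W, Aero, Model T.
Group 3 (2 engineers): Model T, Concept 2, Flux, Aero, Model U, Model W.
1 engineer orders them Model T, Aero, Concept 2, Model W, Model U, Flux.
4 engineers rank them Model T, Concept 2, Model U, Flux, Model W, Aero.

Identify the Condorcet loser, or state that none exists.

Aero

Pairwise majorities:
Aero vs Concept 2: Concept 2 wins 9–4.
Aero vs Model T: Aero preferred on 3+3 = 6 ballots; Model T wins 7–6.
Aero vs Model U: 3+2+1 = 6 for Aero, 7 for Model U — Model U by 7–6.
Aero vs Model W: 3 to 10, Model W.
Aero vs Flux: Aero is ranked higher on 3+1 = 4 ballots, Flux on 9. Flux wins 9–4.
Concept 2 vs Model T: Model T, 10–3.
Concept 2 vs Model U: 7 to 6, Concept 2.
Concept 2 vs Model W: Concept 2 wins 10–3.
Concept 2 vs Flux: Concept 2, 13–0.
Model T vs Model U: Model T, 7–6.
Model T vs Model W: 7 to 6, Model T.
Model T vs Flux: 3+2+1+4 = 10 for Model T, 3 for Flux — Model T by 10–3.
Model U vs Model W: Model U is ranked higher on 3+2+4 = 9 ballots, Model W on 4. Model U wins 9–4.
Model U–Flux: Model U 11–2.
Model W vs Flux: Flux wins 9–4.
Only Aero has no wins; Aero is the Condorcet loser.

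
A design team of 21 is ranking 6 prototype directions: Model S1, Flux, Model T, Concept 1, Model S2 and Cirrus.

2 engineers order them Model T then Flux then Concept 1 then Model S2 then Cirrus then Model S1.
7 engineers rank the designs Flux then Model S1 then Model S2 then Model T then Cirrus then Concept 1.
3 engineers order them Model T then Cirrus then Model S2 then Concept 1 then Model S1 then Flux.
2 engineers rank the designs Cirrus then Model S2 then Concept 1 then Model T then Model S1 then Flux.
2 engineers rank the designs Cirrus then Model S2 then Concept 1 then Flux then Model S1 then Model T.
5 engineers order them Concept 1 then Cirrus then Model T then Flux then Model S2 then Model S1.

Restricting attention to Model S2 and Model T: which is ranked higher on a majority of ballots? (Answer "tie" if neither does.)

Ballots ranking Model S2 above Model T: 7 + 2 + 2 = 11.
Ballots ranking Model T above Model S2: 21 − 11 = 10.
Model S2 wins the head-to-head 11–10.

Model S2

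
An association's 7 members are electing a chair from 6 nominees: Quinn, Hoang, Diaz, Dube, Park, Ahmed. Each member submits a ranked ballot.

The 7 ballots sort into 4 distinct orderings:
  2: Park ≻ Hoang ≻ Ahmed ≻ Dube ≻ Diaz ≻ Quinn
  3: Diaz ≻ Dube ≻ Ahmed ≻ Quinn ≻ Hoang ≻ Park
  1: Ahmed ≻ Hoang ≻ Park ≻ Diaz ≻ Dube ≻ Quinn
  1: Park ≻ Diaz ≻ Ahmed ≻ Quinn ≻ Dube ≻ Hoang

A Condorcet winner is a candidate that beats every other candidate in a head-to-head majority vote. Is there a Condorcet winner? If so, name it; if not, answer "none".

none

Head-to-head results (7 voters):
Quinn vs Hoang: 3+1 = 4 for Quinn, 3 for Hoang — Quinn by 4–3.
Quinn vs Diaz: 0 for Quinn, 7 for Diaz — Diaz by 7–0.
Quinn vs Dube: Quinn preferred on 1 ballot; Dube wins 6–1.
Quinn vs Park: Quinn is ranked higher on 3 ballots, Park on 4. Park wins 4–3.
Quinn vs Ahmed: Quinn is ranked higher on 0 ballots, Ahmed on 7. Ahmed wins 7–0.
Hoang vs Diaz: Hoang preferred on 2+1 = 3 ballots; Diaz wins 4–3.
Hoang vs Dube: 3 to 4, Dube.
Hoang–Park: Hoang 4–3.
Hoang vs Ahmed: 2 to 5, Ahmed.
Diaz vs Dube: Diaz, 5–2.
Diaz vs Park: 3 for Diaz, 4 for Park — Park by 4–3.
Diaz–Ahmed: Diaz 4–3.
Dube vs Park: 3 for Dube, 4 for Park — Park by 4–3.
Dube vs Ahmed: 3 for Dube, 4 for Ahmed — Ahmed by 4–3.
Park vs Ahmed: Ahmed, 4–3.
Each candidate drops at least one matchup (Quinn loses to Diaz; Hoang loses to Quinn; Diaz loses to Park; Dube loses to Diaz; Park loses to Hoang; Ahmed loses to Diaz); the cycle Quinn → Hoang → Park → Quinn rules out a Condorcet winner.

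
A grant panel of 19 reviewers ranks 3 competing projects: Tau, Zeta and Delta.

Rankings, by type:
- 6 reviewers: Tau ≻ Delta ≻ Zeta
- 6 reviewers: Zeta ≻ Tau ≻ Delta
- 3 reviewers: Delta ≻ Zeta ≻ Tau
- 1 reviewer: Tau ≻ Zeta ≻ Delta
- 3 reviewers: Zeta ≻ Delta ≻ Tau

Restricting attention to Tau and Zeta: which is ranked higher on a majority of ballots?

Zeta

Ballots ranking Tau above Zeta: 6 + 1 = 7.
Ballots ranking Zeta above Tau: 19 − 7 = 12.
Zeta wins the head-to-head 12–7.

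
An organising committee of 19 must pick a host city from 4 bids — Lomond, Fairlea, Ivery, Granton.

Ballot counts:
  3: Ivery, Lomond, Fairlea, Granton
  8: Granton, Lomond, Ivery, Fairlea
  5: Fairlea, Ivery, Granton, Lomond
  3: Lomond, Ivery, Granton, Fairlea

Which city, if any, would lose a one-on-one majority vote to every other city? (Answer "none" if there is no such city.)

Pairwise majorities:
Lomond vs Fairlea: 3+8+3 = 14 for Lomond, 5 for Fairlea — Lomond by 14–5.
Lomond vs Ivery: Lomond preferred on 8+3 = 11 ballots; Lomond wins 11–8.
Lomond vs Granton: Granton, 13–6.
Fairlea vs Ivery: Ivery, 14–5.
Fairlea–Granton: Granton 11–8.
Ivery vs Granton: Ivery, 11–8.
Fairlea is beaten in every head-to-head and is the Condorcet loser.

Fairlea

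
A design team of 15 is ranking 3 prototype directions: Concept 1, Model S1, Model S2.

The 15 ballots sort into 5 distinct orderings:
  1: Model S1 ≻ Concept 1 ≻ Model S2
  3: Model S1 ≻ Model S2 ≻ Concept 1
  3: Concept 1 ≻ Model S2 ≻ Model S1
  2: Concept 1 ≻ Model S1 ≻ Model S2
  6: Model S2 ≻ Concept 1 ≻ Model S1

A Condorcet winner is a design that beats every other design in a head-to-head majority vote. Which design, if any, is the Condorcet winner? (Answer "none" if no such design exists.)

Model S2

Pairwise majorities:
Concept 1 vs Model S1: 3+2+6 = 11 for Concept 1, 4 for Model S1 — Concept 1 by 11–4.
Concept 1 vs Model S2: 6 to 9, Model S2.
Model S1 vs Model S2: Model S1 is ranked higher on 1+3+2 = 6 ballots, Model S2 on 9. Model S2 wins 9–6.
Model S2 defeats every rival head-to-head and is the Condorcet winner.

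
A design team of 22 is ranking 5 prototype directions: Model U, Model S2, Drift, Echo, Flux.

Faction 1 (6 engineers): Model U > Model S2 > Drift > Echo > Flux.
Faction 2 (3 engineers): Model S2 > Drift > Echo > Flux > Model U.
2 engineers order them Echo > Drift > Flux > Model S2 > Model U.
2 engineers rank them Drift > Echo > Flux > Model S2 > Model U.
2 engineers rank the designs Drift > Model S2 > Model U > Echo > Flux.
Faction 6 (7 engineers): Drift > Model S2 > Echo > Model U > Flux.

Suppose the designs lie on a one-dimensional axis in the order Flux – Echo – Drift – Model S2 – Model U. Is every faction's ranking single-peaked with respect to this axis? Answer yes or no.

yes

Axis positions: Flux=1, Echo=2, Drift=3, Model S2=4, Model U=5.
Faction 1 (peak Model U at position 5): ranking walks positions 5-4-3-2-1, expanding outward from the peak — single-peaked.
Faction 2 (peak Model S2 at position 4): ranking walks positions 4-3-2-1-5, expanding outward from the peak — single-peaked.
Faction 3 (peak Echo at position 2): ranking walks positions 2-3-1-4-5, expanding outward from the peak — single-peaked.
Faction 4 (peak Drift at position 3): ranking walks positions 3-2-1-4-5, expanding outward from the peak — single-peaked.
Faction 5 (peak Drift at position 3): ranking walks positions 3-4-5-2-1, expanding outward from the peak — single-peaked.
Faction 6 (peak Drift at position 3): ranking walks positions 3-4-2-5-1, expanding outward from the peak — single-peaked.
Every ranking is single-peaked on this axis.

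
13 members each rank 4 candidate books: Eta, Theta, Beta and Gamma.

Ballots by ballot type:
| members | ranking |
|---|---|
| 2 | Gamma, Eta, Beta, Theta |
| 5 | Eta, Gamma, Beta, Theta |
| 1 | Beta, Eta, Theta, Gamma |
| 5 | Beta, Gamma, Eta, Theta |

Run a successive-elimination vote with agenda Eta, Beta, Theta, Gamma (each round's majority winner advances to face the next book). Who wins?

Gamma

Round 1: Eta vs Beta — 7–6, Eta advances.
Round 2: Eta vs Theta — 13–0, Eta advances.
Round 3: Eta vs Gamma — 6–7, Gamma advances.
The agenda winner is Gamma.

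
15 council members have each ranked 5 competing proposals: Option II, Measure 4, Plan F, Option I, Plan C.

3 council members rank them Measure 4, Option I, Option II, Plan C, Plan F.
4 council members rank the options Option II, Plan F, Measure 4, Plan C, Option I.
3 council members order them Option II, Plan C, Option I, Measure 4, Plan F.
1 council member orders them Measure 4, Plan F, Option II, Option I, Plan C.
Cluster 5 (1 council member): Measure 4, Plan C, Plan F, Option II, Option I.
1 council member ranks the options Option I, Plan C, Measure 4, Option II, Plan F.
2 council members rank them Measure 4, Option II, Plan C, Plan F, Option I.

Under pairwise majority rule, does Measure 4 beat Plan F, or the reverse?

Measure 4

Ballots ranking Measure 4 above Plan F: 3 + 3 + 1 + 1 + 1 + 2 = 11.
Ballots ranking Plan F above Measure 4: 15 − 11 = 4.
Measure 4 wins the head-to-head 11–4.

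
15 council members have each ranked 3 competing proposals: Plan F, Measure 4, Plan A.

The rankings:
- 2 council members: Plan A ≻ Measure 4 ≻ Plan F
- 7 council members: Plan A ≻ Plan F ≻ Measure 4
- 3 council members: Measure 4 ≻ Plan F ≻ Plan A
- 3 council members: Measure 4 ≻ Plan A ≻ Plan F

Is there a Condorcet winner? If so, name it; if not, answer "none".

Plan A

Head-to-head results (15 council members):
Plan F vs Measure 4: Plan F preferred on 7 ballots; Measure 4 wins 8–7.
Plan F vs Plan A: Plan F is ranked higher on 3 ballots, Plan A on 12. Plan A wins 12–3.
Measure 4 vs Plan A: 3+3 = 6 for Measure 4, 9 for Plan A — Plan A by 9–6.
Plan A defeats every rival head-to-head and is the Condorcet winner.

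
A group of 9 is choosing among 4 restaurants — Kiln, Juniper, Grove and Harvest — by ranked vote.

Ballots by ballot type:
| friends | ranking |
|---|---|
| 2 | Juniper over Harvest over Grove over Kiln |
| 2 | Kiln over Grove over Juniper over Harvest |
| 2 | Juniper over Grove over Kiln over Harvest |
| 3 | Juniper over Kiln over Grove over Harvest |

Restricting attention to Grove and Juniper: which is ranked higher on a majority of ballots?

Juniper

Ballots ranking Grove above Juniper: 2.
Ballots ranking Juniper above Grove: 9 − 2 = 7.
Juniper wins the head-to-head 7–2.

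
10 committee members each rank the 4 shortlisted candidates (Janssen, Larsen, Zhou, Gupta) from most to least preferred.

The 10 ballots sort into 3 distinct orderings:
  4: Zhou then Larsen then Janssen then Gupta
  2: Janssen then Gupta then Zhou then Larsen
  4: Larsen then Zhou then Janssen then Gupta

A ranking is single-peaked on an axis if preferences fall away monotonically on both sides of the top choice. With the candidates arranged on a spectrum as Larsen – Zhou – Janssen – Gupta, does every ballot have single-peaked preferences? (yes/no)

Axis positions: Larsen=1, Zhou=2, Janssen=3, Gupta=4.
Ballot type 1 (peak Zhou at position 2): ranking walks positions 2-1-3-4, expanding outward from the peak — single-peaked.
Ballot type 2 (peak Janssen at position 3): ranking walks positions 3-4-2-1, expanding outward from the peak — single-peaked.
Ballot type 3 (peak Larsen at position 1): ranking walks positions 1-2-3-4, expanding outward from the peak — single-peaked.
Every ranking is single-peaked on this axis.

yes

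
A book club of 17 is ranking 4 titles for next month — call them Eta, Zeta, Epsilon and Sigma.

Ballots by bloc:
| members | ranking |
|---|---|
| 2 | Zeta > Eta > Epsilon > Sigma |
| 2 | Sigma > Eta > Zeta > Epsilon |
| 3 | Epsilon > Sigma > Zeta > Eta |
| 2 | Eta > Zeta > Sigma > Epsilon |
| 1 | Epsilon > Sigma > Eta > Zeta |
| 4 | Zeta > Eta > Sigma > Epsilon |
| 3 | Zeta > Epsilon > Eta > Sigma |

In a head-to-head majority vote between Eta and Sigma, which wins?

Ballots ranking Eta above Sigma: 2 + 2 + 4 + 3 = 11.
Ballots ranking Sigma above Eta: 17 − 11 = 6.
Eta wins the head-to-head 11–6.

Eta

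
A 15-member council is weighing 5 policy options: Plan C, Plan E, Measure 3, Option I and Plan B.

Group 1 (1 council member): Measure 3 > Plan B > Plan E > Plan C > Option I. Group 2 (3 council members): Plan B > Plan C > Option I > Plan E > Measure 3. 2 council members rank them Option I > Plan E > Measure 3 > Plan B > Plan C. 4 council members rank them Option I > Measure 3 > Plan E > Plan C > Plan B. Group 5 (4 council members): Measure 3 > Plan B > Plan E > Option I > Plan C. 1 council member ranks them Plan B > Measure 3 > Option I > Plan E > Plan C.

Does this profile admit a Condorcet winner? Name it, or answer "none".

Check each pair by majority over 15 ballots:
Plan C–Plan E: Plan E 12–3.
Plan C vs Measure 3: Measure 3, 12–3.
Plan C vs Option I: Option I, 11–4.
Plan C vs Plan B: Plan B wins 11–4.
Plan E vs Measure 3: Measure 3 wins 10–5.
Plan E–Option I: Option I 10–5.
Plan E vs Plan B: Plan B wins 9–6.
Measure 3–Option I: Option I 9–6.
Measure 3 vs Plan B: Measure 3 wins 11–4.
Option I–Plan B: Plan B 9–6.
No option is unbeaten: Plan C loses to Plan E; Plan E loses to Measure 3; Measure 3 loses to Option I; Option I loses to Plan B; Plan B loses to Measure 3. In particular Measure 3 → Plan B → Option I → Measure 3 is a majority cycle — no Condorcet winner exists.

none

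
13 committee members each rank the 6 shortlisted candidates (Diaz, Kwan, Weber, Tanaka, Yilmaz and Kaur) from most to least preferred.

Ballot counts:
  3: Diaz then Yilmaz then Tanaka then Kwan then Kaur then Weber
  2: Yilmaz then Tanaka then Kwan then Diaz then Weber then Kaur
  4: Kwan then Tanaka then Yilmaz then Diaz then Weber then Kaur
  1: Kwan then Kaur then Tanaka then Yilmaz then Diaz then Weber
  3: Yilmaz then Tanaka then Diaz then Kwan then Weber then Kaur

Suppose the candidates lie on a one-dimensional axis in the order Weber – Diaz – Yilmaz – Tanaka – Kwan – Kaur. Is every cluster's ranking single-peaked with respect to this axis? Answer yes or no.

Axis positions: Weber=1, Diaz=2, Yilmaz=3, Tanaka=4, Kwan=5, Kaur=6.
Cluster 1 (peak Diaz at position 2): ranking walks positions 2-3-4-5-6-1, expanding outward from the peak — single-peaked.
Cluster 2 (peak Yilmaz at position 3): ranking walks positions 3-4-5-2-1-6, expanding outward from the peak — single-peaked.
Cluster 3 (peak Kwan at position 5): ranking walks positions 5-4-3-2-1-6, expanding outward from the peak — single-peaked.
Cluster 4 (peak Kwan at position 5): ranking walks positions 5-6-4-3-2-1, expanding outward from the peak — single-peaked.
Cluster 5 (peak Yilmaz at position 3): ranking walks positions 3-4-2-5-1-6, expanding outward from the peak — single-peaked.
Every ranking is single-peaked on this axis.

yes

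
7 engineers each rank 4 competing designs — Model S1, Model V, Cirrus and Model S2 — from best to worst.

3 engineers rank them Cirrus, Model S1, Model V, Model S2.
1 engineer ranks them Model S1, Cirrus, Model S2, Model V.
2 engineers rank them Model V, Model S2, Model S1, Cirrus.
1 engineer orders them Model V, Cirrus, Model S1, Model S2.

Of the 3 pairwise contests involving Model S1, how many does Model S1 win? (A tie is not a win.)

2

Model S1 against each rival (7 engineers):
Model S1–Model V: Model S1 4–3.
Model S1 vs Cirrus: Model S1 is ranked higher on 1+2 = 3 ballots, Cirrus on 4. Cirrus wins 4–3.
Model S1 vs Model S2: Model S1, 5–2.
Model S1 beats Model V, Model S2; loses to Cirrus — 2 pairwise wins.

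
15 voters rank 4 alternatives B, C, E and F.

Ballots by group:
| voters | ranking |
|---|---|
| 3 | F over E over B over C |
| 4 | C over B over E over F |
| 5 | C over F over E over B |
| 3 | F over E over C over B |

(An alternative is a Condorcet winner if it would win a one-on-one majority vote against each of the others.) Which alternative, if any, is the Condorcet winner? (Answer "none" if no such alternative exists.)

C

Pairwise majorities:
B–C: C 12–3.
B vs E: E wins 11–4.
B vs F: F wins 11–4.
C vs E: C is ranked higher on 4+5 = 9 ballots, E on 6. C wins 9–6.
C–F: C 9–6.
E vs F: F wins 11–4.
Only C has no losses; C is the Condorcet winner.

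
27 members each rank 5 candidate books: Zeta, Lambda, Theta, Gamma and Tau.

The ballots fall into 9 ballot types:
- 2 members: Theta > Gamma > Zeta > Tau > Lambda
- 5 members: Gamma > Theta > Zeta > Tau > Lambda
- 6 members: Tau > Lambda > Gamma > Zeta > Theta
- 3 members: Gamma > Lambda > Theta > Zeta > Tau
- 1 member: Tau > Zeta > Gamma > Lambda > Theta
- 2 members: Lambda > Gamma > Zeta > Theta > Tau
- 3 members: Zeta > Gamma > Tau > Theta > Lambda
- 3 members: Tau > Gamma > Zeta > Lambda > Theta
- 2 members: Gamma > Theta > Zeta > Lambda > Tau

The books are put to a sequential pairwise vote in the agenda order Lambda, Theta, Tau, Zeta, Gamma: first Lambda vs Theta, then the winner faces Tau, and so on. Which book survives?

Gamma

Round 1: Lambda vs Theta — 15–12, Lambda advances.
Round 2: Lambda vs Tau — 7–20, Tau advances.
Round 3: Tau vs Zeta — 10–17, Zeta advances.
Round 4: Zeta vs Gamma — 4–23, Gamma advances.
The agenda winner is Gamma.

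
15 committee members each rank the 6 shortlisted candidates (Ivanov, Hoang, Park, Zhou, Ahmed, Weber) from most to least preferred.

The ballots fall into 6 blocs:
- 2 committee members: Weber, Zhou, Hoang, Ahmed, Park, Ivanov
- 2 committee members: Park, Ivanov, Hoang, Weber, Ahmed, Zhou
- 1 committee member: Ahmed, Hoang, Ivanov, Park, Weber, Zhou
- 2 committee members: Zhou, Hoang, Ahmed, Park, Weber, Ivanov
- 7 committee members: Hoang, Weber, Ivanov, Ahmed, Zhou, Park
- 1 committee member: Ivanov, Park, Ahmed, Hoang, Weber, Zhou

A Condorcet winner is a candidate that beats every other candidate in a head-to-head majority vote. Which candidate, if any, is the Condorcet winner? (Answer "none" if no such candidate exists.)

Head-to-head results (15 committee members):
Ivanov vs Hoang: Ivanov is ranked higher on 2+1 = 3 ballots, Hoang on 12. Hoang wins 12–3.
Ivanov vs Park: 9 to 6, Ivanov.
Ivanov vs Zhou: Ivanov is ranked higher on 2+1+7+1 = 11 ballots, Zhou on 4. Ivanov wins 11–4.
Ivanov vs Ahmed: Ivanov is ranked higher on 2+7+1 = 10 ballots, Ahmed on 5. Ivanov wins 10–5.
Ivanov vs Weber: 4 to 11, Weber.
Hoang vs Park: 12 to 3, Hoang.
Hoang vs Zhou: Hoang preferred on 2+1+7+1 = 11 ballots; Hoang wins 11–4.
Hoang vs Ahmed: 2+2+2+7 = 13 for Hoang, 2 for Ahmed — Hoang by 13–2.
Hoang vs Weber: Hoang preferred on 2+1+2+7+1 = 13 ballots; Hoang wins 13–2.
Park vs Zhou: Park is ranked higher on 2+1+1 = 4 ballots, Zhou on 11. Zhou wins 11–4.
Park vs Ahmed: Park preferred on 2+1 = 3 ballots; Ahmed wins 12–3.
Park vs Weber: 2+1+2+1 = 6 for Park, 9 for Weber — Weber by 9–6.
Zhou vs Ahmed: Zhou preferred on 2+2 = 4 ballots; Ahmed wins 11–4.
Zhou vs Weber: Zhou is ranked higher on 2 ballots, Weber on 13. Weber wins 13–2.
Ahmed vs Weber: Ahmed preferred on 1+2+1 = 4 ballots; Weber wins 11–4.
Only Hoang has no losses; Hoang is the Condorcet winner.

Hoang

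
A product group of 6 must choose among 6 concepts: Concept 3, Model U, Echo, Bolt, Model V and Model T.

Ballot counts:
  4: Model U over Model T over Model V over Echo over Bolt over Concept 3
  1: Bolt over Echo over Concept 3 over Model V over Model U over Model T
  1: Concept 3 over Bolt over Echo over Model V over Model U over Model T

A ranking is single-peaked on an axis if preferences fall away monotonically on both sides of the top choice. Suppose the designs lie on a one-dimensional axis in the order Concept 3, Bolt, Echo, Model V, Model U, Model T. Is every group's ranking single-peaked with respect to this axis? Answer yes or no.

yes

Axis positions: Concept 3=1, Bolt=2, Echo=3, Model V=4, Model U=5, Model T=6.
Group 1 (peak Model U at position 5): ranking walks positions 5-6-4-3-2-1, expanding outward from the peak — single-peaked.
Group 2 (peak Bolt at position 2): ranking walks positions 2-3-1-4-5-6, expanding outward from the peak — single-peaked.
Group 3 (peak Concept 3 at position 1): ranking walks positions 1-2-3-4-5-6, expanding outward from the peak — single-peaked.
Every ranking is single-peaked on this axis.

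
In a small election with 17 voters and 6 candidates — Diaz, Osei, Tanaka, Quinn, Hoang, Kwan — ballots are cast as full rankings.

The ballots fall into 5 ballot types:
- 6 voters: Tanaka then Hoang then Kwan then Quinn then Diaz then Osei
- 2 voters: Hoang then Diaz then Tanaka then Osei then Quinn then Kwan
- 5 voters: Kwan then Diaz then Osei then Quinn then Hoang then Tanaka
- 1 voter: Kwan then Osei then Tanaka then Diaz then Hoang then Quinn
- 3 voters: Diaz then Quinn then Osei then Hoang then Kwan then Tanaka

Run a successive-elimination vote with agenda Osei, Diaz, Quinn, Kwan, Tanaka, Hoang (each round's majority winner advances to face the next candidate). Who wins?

Round 1: Osei vs Diaz — 1–16, Diaz advances.
Round 2: Diaz vs Quinn — 11–6, Diaz advances.
Round 3: Diaz vs Kwan — 5–12, Kwan advances.
Round 4: Kwan vs Tanaka — 9–8, Kwan advances.
Round 5: Kwan vs Hoang — 6–11, Hoang advances.
The agenda winner is Hoang.

Hoang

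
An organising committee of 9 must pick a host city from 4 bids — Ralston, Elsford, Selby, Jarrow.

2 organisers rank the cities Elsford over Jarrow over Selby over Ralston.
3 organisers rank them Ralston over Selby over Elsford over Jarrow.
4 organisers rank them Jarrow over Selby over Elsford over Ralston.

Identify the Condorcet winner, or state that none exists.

Pairwise majorities:
Ralston vs Elsford: 3 for Ralston, 6 for Elsford — Elsford by 6–3.
Ralston vs Selby: 3 for Ralston, 6 for Selby — Selby by 6–3.
Ralston vs Jarrow: Ralston is ranked higher on 3 ballots, Jarrow on 6. Jarrow wins 6–3.
Elsford vs Selby: 2 for Elsford, 7 for Selby — Selby by 7–2.
Elsford vs Jarrow: 5 to 4, Elsford.
Selby vs Jarrow: 3 for Selby, 6 for Jarrow — Jarrow by 6–3.
Every city loses at least once (Ralston loses to Elsford; Elsford loses to Selby; Selby loses to Jarrow; Jarrow loses to Elsford). The majority relation contains the cycle Elsford beats Jarrow beats Selby beats Elsford, so there is no Condorcet winner.

none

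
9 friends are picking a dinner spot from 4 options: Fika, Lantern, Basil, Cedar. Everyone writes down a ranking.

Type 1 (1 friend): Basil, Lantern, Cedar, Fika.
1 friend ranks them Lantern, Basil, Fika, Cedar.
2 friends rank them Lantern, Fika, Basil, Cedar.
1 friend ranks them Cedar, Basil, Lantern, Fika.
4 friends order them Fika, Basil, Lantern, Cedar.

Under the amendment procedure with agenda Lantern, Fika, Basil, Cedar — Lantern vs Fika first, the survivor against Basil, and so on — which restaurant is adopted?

Round 1: Lantern vs Fika — 5–4, Lantern advances.
Round 2: Lantern vs Basil — 3–6, Basil advances.
Round 3: Basil vs Cedar — 8–1, Basil advances.
Basil survives the agenda.

Basil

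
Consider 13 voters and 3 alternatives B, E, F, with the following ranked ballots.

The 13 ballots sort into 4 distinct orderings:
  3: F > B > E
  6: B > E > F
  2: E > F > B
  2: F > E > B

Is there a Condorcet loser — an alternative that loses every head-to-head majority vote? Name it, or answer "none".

none

Head-to-head results (13 voters):
B vs E: B is ranked higher on 3+6 = 9 ballots, E on 4. B wins 9–4.
B vs F: 6 to 7, F.
E vs F: 8 to 5, E.
Every alternative wins at least one matchup (B beats E; E beats F; F beats B), so there is no Condorcet loser.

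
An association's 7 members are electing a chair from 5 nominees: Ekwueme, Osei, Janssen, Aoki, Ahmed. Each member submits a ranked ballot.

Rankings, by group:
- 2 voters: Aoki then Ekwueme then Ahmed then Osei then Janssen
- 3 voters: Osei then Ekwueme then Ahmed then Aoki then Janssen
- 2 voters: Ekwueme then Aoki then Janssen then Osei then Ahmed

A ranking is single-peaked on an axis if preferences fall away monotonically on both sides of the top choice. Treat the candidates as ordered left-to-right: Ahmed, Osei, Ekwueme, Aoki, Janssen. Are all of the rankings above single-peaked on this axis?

no

Axis positions: Ahmed=1, Osei=2, Ekwueme=3, Aoki=4, Janssen=5.
Group 1: ranking walks positions 4-3-1-2-5; Ahmed is ranked above Osei even though Osei lies between Ahmed and the peak Aoki on the axis — preferences dip and rise again. Not single-peaked.
Group 2 (peak Osei at position 2): ranking walks positions 2-3-1-4-5, expanding outward from the peak — single-peaked.
Group 3 (peak Ekwueme at position 3): ranking walks positions 3-4-5-2-1, expanding outward from the peak — single-peaked.
Group 1 violates single-peakedness, so the profile is not single-peaked on this axis.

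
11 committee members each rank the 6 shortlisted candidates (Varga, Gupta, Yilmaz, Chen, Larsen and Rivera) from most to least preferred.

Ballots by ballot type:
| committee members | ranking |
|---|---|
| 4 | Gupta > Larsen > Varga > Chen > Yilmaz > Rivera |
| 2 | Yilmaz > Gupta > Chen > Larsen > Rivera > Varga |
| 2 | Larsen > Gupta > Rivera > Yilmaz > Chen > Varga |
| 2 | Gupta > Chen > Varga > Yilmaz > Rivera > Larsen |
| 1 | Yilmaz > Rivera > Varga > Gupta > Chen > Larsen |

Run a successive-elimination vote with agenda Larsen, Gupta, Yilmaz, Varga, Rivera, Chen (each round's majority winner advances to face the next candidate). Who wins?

Round 1: Larsen vs Gupta — 2–9, Gupta advances.
Round 2: Gupta vs Yilmaz — 8–3, Gupta advances.
Round 3: Gupta vs Varga — 10–1, Gupta advances.
Round 4: Gupta vs Rivera — 10–1, Gupta advances.
Round 5: Gupta vs Chen — 11–0, Gupta advances.
Gupta survives the agenda.

Gupta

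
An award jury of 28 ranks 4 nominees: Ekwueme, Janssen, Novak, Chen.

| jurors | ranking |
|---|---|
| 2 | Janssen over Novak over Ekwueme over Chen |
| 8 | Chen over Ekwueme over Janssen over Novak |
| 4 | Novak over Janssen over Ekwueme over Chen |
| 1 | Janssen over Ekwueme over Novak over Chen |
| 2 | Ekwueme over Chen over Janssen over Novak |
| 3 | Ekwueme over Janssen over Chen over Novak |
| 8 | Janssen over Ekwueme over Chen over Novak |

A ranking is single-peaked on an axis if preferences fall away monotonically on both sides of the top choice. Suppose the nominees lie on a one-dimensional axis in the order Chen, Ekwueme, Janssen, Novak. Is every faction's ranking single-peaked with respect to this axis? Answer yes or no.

Axis positions: Chen=1, Ekwueme=2, Janssen=3, Novak=4.
Faction 1 (peak Janssen at position 3): ranking walks positions 3-4-2-1, expanding outward from the peak — single-peaked.
Faction 2 (peak Chen at position 1): ranking walks positions 1-2-3-4, expanding outward from the peak — single-peaked.
Faction 3 (peak Novak at position 4): ranking walks positions 4-3-2-1, expanding outward from the peak — single-peaked.
Faction 4 (peak Janssen at position 3): ranking walks positions 3-2-4-1, expanding outward from the peak — single-peaked.
Faction 5 (peak Ekwueme at position 2): ranking walks positions 2-1-3-4, expanding outward from the peak — single-peaked.
Faction 6 (peak Ekwueme at position 2): ranking walks positions 2-3-1-4, expanding outward from the peak — single-peaked.
Faction 7 (peak Janssen at position 3): ranking walks positions 3-2-1-4, expanding outward from the peak — single-peaked.
Every ranking is single-peaked on this axis.

yes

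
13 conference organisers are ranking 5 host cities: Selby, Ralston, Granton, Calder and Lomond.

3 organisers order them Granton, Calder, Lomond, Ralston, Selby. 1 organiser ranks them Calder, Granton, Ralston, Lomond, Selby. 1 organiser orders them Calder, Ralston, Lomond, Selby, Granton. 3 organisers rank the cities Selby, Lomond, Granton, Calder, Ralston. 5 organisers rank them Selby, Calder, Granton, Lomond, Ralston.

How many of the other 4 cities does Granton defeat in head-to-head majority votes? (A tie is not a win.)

2

Granton against each rival (13 organisers):
Granton vs Selby: Granton preferred on 3+1 = 4 ballots; Selby wins 9–4.
Granton–Ralston: Granton 12–1.
Granton vs Calder: 6 to 7, Calder.
Granton vs Lomond: 9 to 4, Granton.
Granton beats Ralston, Lomond; loses to Selby, Calder — 2 pairwise wins.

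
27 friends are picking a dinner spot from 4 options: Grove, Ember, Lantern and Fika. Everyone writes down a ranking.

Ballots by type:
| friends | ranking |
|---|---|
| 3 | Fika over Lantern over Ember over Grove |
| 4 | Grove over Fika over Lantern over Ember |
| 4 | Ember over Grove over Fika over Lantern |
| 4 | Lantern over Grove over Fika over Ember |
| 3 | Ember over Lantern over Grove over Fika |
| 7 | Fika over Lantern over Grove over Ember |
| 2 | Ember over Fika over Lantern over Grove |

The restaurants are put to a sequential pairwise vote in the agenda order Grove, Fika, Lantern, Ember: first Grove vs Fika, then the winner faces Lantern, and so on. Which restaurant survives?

Round 1: Grove vs Fika — 15–12, Grove advances.
Round 2: Grove vs Lantern — 8–19, Lantern advances.
Round 3: Lantern vs Ember — 18–9, Lantern advances.
Lantern survives the agenda.

Lantern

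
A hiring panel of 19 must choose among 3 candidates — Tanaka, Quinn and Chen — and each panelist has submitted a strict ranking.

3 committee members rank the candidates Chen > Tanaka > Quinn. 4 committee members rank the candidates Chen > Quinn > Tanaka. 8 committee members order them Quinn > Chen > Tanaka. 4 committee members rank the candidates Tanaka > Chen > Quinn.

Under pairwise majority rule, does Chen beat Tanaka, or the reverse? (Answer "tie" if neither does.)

Chen

Ballots ranking Chen above Tanaka: 3 + 4 + 8 = 15.
Ballots ranking Tanaka above Chen: 19 − 15 = 4.
Chen wins the head-to-head 15–4.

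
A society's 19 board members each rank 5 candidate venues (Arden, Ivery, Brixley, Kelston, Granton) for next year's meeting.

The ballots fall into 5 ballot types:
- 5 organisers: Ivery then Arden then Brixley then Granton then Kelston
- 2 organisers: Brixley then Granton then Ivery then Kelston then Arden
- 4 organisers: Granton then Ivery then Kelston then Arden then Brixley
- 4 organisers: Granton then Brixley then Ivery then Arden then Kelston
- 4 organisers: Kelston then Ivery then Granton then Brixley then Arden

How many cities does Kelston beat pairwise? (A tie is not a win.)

1

Kelston against each rival (19 organisers):
Kelston vs Arden: Kelston, 10–9.
Kelston–Ivery: Ivery 15–4.
Kelston vs Brixley: 4+4 = 8 for Kelston, 11 for Brixley — Brixley by 11–8.
Kelston vs Granton: Kelston is ranked higher on 4 ballots, Granton on 15. Granton wins 15–4.
Kelston beats Arden; loses to Ivery, Brixley, Granton — 1 pairwise win.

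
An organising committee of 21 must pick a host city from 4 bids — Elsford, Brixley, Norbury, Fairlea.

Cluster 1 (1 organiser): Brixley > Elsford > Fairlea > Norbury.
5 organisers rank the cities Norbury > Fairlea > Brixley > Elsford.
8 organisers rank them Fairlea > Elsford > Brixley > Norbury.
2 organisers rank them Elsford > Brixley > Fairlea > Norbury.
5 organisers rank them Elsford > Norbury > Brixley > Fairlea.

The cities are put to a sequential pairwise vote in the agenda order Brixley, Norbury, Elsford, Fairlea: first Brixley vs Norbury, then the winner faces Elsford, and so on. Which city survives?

Round 1: Brixley vs Norbury — 11–10, Brixley advances.
Round 2: Brixley vs Elsford — 6–15, Elsford advances.
Round 3: Elsford vs Fairlea — 8–13, Fairlea advances.
Fairlea survives the agenda.

Fairlea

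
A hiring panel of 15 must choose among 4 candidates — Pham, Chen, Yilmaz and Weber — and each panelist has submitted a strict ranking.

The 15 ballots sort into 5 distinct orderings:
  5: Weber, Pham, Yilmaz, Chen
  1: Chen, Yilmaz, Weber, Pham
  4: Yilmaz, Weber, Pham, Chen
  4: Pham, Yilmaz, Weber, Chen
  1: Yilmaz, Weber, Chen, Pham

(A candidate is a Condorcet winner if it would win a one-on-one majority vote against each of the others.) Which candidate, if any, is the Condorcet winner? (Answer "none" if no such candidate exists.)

Pairwise majorities:
Pham–Chen: Pham 13–2.
Pham–Yilmaz: Pham 9–6.
Pham–Weber: Weber 11–4.
Chen vs Yilmaz: Yilmaz, 14–1.
Chen vs Weber: Weber wins 14–1.
Yilmaz vs Weber: Yilmaz wins 10–5.
Every candidate loses at least once (Pham loses to Weber; Chen loses to Pham; Yilmaz loses to Pham; Weber loses to Yilmaz). The majority relation contains the cycle Pham > Yilmaz > Weber > Pham, so there is no Condorcet winner.

none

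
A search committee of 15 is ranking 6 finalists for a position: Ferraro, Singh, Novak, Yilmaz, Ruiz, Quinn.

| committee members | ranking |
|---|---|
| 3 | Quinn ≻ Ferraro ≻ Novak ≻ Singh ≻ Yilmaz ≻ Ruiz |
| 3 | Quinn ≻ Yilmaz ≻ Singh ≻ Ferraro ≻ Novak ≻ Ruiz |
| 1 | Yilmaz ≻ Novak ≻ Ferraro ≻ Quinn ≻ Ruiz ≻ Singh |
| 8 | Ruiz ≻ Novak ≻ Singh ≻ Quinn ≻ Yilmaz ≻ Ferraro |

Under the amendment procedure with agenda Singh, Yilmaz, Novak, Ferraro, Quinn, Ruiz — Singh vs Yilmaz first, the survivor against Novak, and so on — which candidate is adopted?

Ruiz

Round 1: Singh vs Yilmaz — 11–4, Singh advances.
Round 2: Singh vs Novak — 3–12, Novak advances.
Round 3: Novak vs Ferraro — 9–6, Novak advances.
Round 4: Novak vs Quinn — 9–6, Novak advances.
Round 5: Novak vs Ruiz — 7–8, Ruiz advances.
The agenda winner is Ruiz.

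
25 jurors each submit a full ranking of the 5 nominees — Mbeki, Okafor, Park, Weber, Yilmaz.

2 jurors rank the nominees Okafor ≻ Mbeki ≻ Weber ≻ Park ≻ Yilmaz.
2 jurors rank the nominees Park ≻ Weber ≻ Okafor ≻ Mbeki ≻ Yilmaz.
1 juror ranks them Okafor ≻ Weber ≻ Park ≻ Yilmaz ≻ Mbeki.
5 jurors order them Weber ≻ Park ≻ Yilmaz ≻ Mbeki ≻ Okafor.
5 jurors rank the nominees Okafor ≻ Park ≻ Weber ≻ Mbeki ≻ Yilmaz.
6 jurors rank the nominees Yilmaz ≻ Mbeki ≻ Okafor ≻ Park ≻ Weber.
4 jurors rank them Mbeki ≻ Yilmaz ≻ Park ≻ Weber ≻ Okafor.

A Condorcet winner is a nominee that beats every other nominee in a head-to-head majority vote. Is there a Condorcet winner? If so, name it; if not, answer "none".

Pairwise majorities:
Mbeki vs Okafor: Mbeki wins 15–10.
Mbeki vs Park: Park wins 13–12.
Mbeki–Weber: Weber 13–12.
Mbeki–Yilmaz: Mbeki 13–12.
Okafor vs Park: Okafor wins 14–11.
Okafor vs Weber: Okafor wins 14–11.
Okafor–Yilmaz: Yilmaz 15–10.
Park vs Weber: Park, 17–8.
Park vs Yilmaz: Park, 15–10.
Weber vs Yilmaz: Weber wins 15–10.
Every nominee loses at least once (Mbeki loses to Park; Okafor loses to Mbeki; Park loses to Okafor; Weber loses to Okafor; Yilmaz loses to Mbeki). The majority relation contains the cycle Mbeki beats Okafor beats Park beats Mbeki, so there is no Condorcet winner.

none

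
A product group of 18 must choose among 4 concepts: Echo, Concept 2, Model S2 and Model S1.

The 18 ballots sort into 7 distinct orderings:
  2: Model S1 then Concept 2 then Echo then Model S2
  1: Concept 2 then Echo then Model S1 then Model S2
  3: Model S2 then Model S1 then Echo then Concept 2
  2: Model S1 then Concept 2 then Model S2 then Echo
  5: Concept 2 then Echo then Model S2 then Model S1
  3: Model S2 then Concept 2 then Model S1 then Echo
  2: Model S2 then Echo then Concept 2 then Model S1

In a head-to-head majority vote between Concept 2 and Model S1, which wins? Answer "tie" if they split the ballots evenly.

Concept 2

Ballots ranking Concept 2 above Model S1: 1 + 5 + 3 + 2 = 11.
Ballots ranking Model S1 above Concept 2: 18 − 11 = 7.
Concept 2 wins the head-to-head 11–7.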